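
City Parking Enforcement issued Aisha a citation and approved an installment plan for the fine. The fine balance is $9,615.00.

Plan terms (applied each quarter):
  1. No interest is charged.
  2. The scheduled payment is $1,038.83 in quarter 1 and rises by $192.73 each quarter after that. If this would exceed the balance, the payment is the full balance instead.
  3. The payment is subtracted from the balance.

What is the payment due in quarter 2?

Quarter 1: $9,615.00 − $1,038.83 → $8,576.17
Quarter 2: $8,576.17 − $1,231.56 → $7,344.61

$1,231.56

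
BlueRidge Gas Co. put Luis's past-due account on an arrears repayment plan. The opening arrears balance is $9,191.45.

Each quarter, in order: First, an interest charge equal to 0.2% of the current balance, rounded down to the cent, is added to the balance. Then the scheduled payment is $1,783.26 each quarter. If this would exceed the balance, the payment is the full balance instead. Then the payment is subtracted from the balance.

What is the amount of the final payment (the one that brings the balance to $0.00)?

Quarter 1: opening $9,191.45; interest $18.38 → $9,209.83; payment $1,783.26; balance $7,426.57
Quarter 2: opening $7,426.57; interest $14.85 → $7,441.42; payment $1,783.26; balance $5,658.16
Quarter 3: opening $5,658.16; interest $11.31 → $5,669.47; payment $1,783.26; balance $3,886.21
Quarter 4: opening $3,886.21; interest $7.77 → $3,893.98; payment $1,783.26; balance $2,110.72
Quarter 5: opening $2,110.72; interest $4.22 → $2,114.94; payment $1,783.26; balance $331.68
Quarter 6: opening $331.68; interest $0.66 → $332.34; payment $332.34; balance $0.00

$332.34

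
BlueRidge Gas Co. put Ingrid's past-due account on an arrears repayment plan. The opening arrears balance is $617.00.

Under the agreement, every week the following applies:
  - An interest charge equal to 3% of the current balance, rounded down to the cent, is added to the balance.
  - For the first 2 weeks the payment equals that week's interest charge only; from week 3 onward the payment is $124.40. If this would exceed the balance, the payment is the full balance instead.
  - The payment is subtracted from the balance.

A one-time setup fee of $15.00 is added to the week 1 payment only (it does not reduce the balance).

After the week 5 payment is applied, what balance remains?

Week 1: opening $617.00; interest $18.51 → $635.51; payment $18.51 (+ $15.00 fee); balance $617.00
Week 2: opening $617.00; interest $18.51 → $635.51; payment $18.51; balance $617.00
Week 3: opening $617.00; interest $18.51 → $635.51; payment $124.40; balance $511.11
Week 4: opening $511.11; interest $15.33 → $526.44; payment $124.40; balance $402.04
Week 5: opening $402.04; interest $12.06 → $414.10; payment $124.40; balance $289.70

$289.70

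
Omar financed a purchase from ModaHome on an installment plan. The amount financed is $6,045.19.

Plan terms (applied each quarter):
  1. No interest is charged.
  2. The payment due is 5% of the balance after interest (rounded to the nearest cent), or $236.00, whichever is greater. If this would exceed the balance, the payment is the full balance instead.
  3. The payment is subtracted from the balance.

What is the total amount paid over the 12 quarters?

Quarter 1: opening $6,045.19; payment $302.26; balance $5,742.93
Quarter 2: opening $5,742.93; payment $287.15; balance $5,455.78
Quarter 3: opening $5,455.78; payment $272.79; balance $5,182.99
Quarter 4: opening $5,182.99; payment $259.15; balance $4,923.84
Quarter 5: opening $4,923.84; payment $246.19; balance $4,677.65
Quarter 6: opening $4,677.65; payment $236.00; balance $4,441.65
Quarter 7: opening $4,441.65; payment $236.00; balance $4,205.65
Quarter 8: opening $4,205.65; payment $236.00; balance $3,969.65
Quarter 9: opening $3,969.65; payment $236.00; balance $3,733.65
Quarter 10: opening $3,733.65; payment $236.00; balance $3,497.65
Quarter 11: opening $3,497.65; payment $236.00; balance $3,261.65
Quarter 12: opening $3,261.65; payment $236.00; balance $3,025.65
Total paid: $3,019.54

$3,019.54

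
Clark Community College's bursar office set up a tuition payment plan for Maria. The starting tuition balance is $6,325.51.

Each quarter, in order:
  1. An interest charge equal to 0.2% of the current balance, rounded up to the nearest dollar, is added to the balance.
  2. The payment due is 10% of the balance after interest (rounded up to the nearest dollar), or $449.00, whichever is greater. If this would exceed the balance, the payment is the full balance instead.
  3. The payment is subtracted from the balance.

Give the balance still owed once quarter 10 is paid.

$1,529.51

# | Opening | Interest | Payment | End bal
1 | $6,325.51 | $13.00 | $634.00 | $5,704.51
2 | $5,704.51 | $12.00 | $572.00 | $5,144.51
3 | $5,144.51 | $11.00 | $516.00 | $4,639.51
4 | $4,639.51 | $10.00 | $465.00 | $4,184.51
5 | $4,184.51 | $9.00 | $449.00 | $3,744.51
6 | $3,744.51 | $8.00 | $449.00 | $3,303.51
7 | $3,303.51 | $7.00 | $449.00 | $2,861.51
8 | $2,861.51 | $6.00 | $449.00 | $2,418.51
9 | $2,418.51 | $5.00 | $449.00 | $1,974.51
10 | $1,974.51 | $4.00 | $449.00 | $1,529.51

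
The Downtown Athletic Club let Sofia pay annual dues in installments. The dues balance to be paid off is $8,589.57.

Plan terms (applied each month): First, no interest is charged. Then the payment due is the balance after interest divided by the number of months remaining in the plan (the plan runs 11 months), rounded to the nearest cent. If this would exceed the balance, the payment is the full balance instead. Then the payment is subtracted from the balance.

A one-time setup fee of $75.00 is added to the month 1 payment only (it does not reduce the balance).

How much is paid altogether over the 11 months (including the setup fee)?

$8,664.57

Month 1: opening $8,589.57; payment $780.87 (+ $75.00 fee); balance $7,808.70
Month 2: opening $7,808.70; payment $780.87; balance $7,027.83
Month 3: opening $7,027.83; payment $780.87; balance $6,246.96
Month 4: opening $6,246.96; payment $780.87; balance $5,466.09
Month 5: opening $5,466.09; payment $780.87; balance $4,685.22
Month 6: opening $4,685.22; payment $780.87; balance $3,904.35
Month 7: opening $3,904.35; payment $780.87; balance $3,123.48
Month 8: opening $3,123.48; payment $780.87; balance $2,342.61
Month 9: opening $2,342.61; payment $780.87; balance $1,561.74
Month 10: opening $1,561.74; payment $780.87; balance $780.87
Month 11: opening $780.87; payment $780.87; balance $0.00
Total paid: $8,664.57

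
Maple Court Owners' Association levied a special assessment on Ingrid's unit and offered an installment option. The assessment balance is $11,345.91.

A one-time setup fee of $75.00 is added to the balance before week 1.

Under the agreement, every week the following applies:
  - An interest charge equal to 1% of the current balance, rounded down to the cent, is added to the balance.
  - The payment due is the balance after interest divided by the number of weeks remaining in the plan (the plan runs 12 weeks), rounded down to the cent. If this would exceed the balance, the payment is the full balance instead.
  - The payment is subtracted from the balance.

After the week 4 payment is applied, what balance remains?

# | Opening | Interest | Payment | End bal
1 | $11,420.91 | $114.20 | $961.25 | $10,573.86
2 | $10,573.86 | $105.73 | $970.87 | $9,708.72
3 | $9,708.72 | $97.08 | $980.58 | $8,825.22
4 | $8,825.22 | $88.25 | $990.38 | $7,923.09

$7,923.09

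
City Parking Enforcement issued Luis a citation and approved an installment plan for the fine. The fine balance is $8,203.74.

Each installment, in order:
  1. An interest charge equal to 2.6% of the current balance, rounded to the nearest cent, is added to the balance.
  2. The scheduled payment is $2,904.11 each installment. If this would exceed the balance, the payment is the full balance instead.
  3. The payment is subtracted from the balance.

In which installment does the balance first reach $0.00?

Installment 1: $8,203.74 +$213.30 interest = $8,417.04; pay $2,904.11 → $5,512.93
Installment 2: $5,512.93 +$143.34 interest = $5,656.27; pay $2,904.11 → $2,752.16
Installment 3: $2,752.16 +$71.56 interest = $2,823.72; pay $2,823.72 → $0.00
Balance reaches $0.00 in installment 3.

3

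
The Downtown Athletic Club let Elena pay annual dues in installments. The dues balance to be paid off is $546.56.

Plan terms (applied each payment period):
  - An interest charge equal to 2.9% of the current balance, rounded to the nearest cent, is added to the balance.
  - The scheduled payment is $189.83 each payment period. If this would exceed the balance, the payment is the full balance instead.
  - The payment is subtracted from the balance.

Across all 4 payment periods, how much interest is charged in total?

$32.53

Payment period 1: opening $546.56; interest $15.85 → $562.41; payment $189.83; balance $372.58
Payment period 2: opening $372.58; interest $10.80 → $383.38; payment $189.83; balance $193.55
Payment period 3: opening $193.55; interest $5.61 → $199.16; payment $189.83; balance $9.33
Payment period 4: opening $9.33; interest $0.27 → $9.60; payment $9.60; balance $0.00
Total interest: $15.85 + $10.80 + $5.61 + $0.27 = $32.53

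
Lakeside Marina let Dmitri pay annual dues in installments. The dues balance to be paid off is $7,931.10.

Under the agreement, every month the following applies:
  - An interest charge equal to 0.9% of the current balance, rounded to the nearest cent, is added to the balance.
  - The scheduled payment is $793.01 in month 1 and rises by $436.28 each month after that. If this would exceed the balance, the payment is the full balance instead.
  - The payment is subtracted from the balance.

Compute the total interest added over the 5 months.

# | Opening | Interest | Payment | End bal
1 | $7,931.10 | $71.38 | $793.01 | $7,209.47
2 | $7,209.47 | $64.89 | $1,229.29 | $6,045.07
3 | $6,045.07 | $54.41 | $1,665.57 | $4,433.91
4 | $4,433.91 | $39.91 | $2,101.85 | $2,371.97
5 | $2,371.97 | $21.35 | $2,393.32 | $0.00
Total interest: $71.38 + $64.89 + $54.41 + $39.91 + $21.35 = $251.94

$251.94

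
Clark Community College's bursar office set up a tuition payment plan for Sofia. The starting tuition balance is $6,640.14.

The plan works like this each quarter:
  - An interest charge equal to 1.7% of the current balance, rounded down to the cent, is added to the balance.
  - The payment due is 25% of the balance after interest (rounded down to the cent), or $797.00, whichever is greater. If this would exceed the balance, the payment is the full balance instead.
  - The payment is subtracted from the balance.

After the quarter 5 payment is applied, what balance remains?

# | Opening | Interest | Payment | End bal
1 | $6,640.14 | $112.88 | $1,688.25 | $5,064.77
2 | $5,064.77 | $86.10 | $1,287.71 | $3,863.16
3 | $3,863.16 | $65.67 | $982.20 | $2,946.63
4 | $2,946.63 | $50.09 | $797.00 | $2,199.72
5 | $2,199.72 | $37.39 | $797.00 | $1,440.11

$1,440.11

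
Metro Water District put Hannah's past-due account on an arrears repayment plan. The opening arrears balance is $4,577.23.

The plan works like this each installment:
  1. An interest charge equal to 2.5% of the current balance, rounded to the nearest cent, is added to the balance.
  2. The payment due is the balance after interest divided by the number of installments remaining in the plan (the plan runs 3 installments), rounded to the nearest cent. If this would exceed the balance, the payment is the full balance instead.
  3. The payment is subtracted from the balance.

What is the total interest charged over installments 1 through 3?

Installment 1: $4,577.23 +$114.43 interest = $4,691.66; pay $1,563.89 → $3,127.77
Installment 2: $3,127.77 +$78.19 interest = $3,205.96; pay $1,602.98 → $1,602.98
Installment 3: $1,602.98 +$40.07 interest = $1,643.05; pay $1,643.05 → $0.00
Total interest: $114.43 + $78.19 + $40.07 = $232.69

$232.69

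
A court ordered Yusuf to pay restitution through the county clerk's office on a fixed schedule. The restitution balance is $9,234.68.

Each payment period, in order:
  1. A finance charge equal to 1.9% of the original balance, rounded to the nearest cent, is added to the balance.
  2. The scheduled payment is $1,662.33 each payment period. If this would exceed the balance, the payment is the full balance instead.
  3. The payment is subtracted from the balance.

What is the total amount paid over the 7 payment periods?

$10,462.90

Payment period 1: opening $9,234.68; interest $175.46 → $9,410.14; payment $1,662.33; balance $7,747.81
Payment period 2: opening $7,747.81; interest $175.46 → $7,923.27; payment $1,662.33; balance $6,260.94
Payment period 3: opening $6,260.94; interest $175.46 → $6,436.40; payment $1,662.33; balance $4,774.07
Payment period 4: opening $4,774.07; interest $175.46 → $4,949.53; payment $1,662.33; balance $3,287.20
Payment period 5: opening $3,287.20; interest $175.46 → $3,462.66; payment $1,662.33; balance $1,800.33
Payment period 6: opening $1,800.33; interest $175.46 → $1,975.79; payment $1,662.33; balance $313.46
Payment period 7: opening $313.46; interest $175.46 → $488.92; payment $488.92; balance $0.00
Total paid: $10,462.90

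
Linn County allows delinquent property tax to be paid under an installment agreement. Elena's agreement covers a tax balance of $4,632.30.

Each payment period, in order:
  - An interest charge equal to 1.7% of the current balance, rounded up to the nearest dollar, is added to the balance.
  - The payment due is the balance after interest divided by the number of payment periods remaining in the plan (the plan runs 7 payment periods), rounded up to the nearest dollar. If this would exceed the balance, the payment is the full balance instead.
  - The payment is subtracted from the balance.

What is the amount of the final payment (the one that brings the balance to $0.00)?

$744.30

# | Opening | Interest | Payment | End bal
1 | $4,632.30 | $79.00 | $674.00 | $4,037.30
2 | $4,037.30 | $69.00 | $685.00 | $3,421.30
3 | $3,421.30 | $59.00 | $697.00 | $2,783.30
4 | $2,783.30 | $48.00 | $708.00 | $2,123.30
5 | $2,123.30 | $37.00 | $721.00 | $1,439.30
6 | $1,439.30 | $25.00 | $733.00 | $731.30
7 | $731.30 | $13.00 | $744.30 | $0.00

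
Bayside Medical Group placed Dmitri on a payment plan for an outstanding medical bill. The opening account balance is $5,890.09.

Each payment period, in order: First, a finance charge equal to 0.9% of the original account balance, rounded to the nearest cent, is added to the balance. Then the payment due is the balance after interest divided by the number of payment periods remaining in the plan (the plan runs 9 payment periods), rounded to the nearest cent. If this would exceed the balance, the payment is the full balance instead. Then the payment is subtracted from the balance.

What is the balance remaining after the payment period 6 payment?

$2,121.70

Payment period 1: opening $5,890.09; interest $53.01 → $5,943.10; payment $660.34; balance $5,282.76
Payment period 2: opening $5,282.76; interest $53.01 → $5,335.77; payment $666.97; balance $4,668.80
Payment period 3: opening $4,668.80; interest $53.01 → $4,721.81; payment $674.54; balance $4,047.27
Payment period 4: opening $4,047.27; interest $53.01 → $4,100.28; payment $683.38; balance $3,416.90
Payment period 5: opening $3,416.90; interest $53.01 → $3,469.91; payment $693.98; balance $2,775.93
Payment period 6: opening $2,775.93; interest $53.01 → $2,828.94; payment $707.24; balance $2,121.70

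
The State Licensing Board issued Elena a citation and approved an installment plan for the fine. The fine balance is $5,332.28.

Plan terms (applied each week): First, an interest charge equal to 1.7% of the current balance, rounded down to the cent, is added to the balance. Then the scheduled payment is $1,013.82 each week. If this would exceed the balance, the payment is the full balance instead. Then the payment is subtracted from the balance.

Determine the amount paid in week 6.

$566.23

Week 1: opening $5,332.28; interest $90.64 → $5,422.92; payment $1,013.82; balance $4,409.10
Week 2: opening $4,409.10; interest $74.95 → $4,484.05; payment $1,013.82; balance $3,470.23
Week 3: opening $3,470.23; interest $58.99 → $3,529.22; payment $1,013.82; balance $2,515.40
Week 4: opening $2,515.40; interest $42.76 → $2,558.16; payment $1,013.82; balance $1,544.34
Week 5: opening $1,544.34; interest $26.25 → $1,570.59; payment $1,013.82; balance $556.77
Week 6: opening $556.77; interest $9.46 → $566.23; payment $566.23; balance $0.00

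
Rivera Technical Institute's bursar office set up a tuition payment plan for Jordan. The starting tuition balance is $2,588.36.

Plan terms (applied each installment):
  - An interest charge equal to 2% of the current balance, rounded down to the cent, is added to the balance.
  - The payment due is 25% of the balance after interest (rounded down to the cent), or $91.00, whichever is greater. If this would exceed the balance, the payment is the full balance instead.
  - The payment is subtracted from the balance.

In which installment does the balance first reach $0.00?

12

Installment 1: $2,588.36 +$51.76 interest = $2,640.12; pay $660.03 → $1,980.09
Installment 2: $1,980.09 +$39.60 interest = $2,019.69; pay $504.92 → $1,514.77
Installment 3: $1,514.77 +$30.29 interest = $1,545.06; pay $386.26 → $1,158.80
Installment 4: $1,158.80 +$23.17 interest = $1,181.97; pay $295.49 → $886.48
Installment 5: $886.48 +$17.72 interest = $904.20; pay $226.05 → $678.15
Installment 6: $678.15 +$13.56 interest = $691.71; pay $172.92 → $518.79
Installment 7: $518.79 +$10.37 interest = $529.16; pay $132.29 → $396.87
Installment 8: $396.87 +$7.93 interest = $404.80; pay $101.20 → $303.60
Installment 9: $303.60 +$6.07 interest = $309.67; pay $91.00 → $218.67
Installment 10: $218.67 +$4.37 interest = $223.04; pay $91.00 → $132.04
Installment 11: $132.04 +$2.64 interest = $134.68; pay $91.00 → $43.68
Installment 12: $43.68 +$0.87 interest = $44.55; pay $44.55 → $0.00
Balance reaches $0.00 in installment 12.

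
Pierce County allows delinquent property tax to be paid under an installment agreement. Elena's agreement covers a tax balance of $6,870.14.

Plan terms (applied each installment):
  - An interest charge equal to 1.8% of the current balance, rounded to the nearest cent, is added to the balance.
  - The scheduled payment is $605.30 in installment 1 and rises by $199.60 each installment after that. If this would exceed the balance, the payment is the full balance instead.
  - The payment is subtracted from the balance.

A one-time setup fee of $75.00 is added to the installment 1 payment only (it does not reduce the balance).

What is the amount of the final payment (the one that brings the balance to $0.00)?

Installment 1: opening $6,870.14; interest $123.66 → $6,993.80; payment $605.30 (+ $75.00 fee); balance $6,388.50
Installment 2: opening $6,388.50; interest $114.99 → $6,503.49; payment $804.90; balance $5,698.59
Installment 3: opening $5,698.59; interest $102.57 → $5,801.16; payment $1,004.50; balance $4,796.66
Installment 4: opening $4,796.66; interest $86.34 → $4,883.00; payment $1,204.10; balance $3,678.90
Installment 5: opening $3,678.90; interest $66.22 → $3,745.12; payment $1,403.70; balance $2,341.42
Installment 6: opening $2,341.42; interest $42.15 → $2,383.57; payment $1,603.30; balance $780.27
Installment 7: opening $780.27; interest $14.04 → $794.31; payment $794.31; balance $0.00

$794.31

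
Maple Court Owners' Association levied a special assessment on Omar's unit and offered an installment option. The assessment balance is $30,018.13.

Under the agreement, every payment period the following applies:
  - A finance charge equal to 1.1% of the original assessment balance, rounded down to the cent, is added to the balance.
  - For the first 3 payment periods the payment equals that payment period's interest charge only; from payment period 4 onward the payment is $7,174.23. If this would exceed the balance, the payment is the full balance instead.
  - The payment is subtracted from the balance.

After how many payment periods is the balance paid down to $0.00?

Payment period 1: $30,018.13 +$330.19 interest = $30,348.32; pay $330.19 → $30,018.13
Payment period 2: $30,018.13 +$330.19 interest = $30,348.32; pay $330.19 → $30,018.13
Payment period 3: $30,018.13 +$330.19 interest = $30,348.32; pay $330.19 → $30,018.13
Payment period 4: $30,018.13 +$330.19 interest = $30,348.32; pay $7,174.23 → $23,174.09
Payment period 5: $23,174.09 +$330.19 interest = $23,504.28; pay $7,174.23 → $16,330.05
Payment period 6: $16,330.05 +$330.19 interest = $16,660.24; pay $7,174.23 → $9,486.01
Payment period 7: $9,486.01 +$330.19 interest = $9,816.20; pay $7,174.23 → $2,641.97
Payment period 8: $2,641.97 +$330.19 interest = $2,972.16; pay $2,972.16 → $0.00
Balance reaches $0.00 in payment period 8.

8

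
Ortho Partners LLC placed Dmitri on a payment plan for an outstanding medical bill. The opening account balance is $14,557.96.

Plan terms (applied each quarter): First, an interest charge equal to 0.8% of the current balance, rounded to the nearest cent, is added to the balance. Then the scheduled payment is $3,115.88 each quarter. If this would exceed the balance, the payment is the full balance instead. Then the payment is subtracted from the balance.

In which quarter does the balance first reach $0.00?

Quarter 1: opening $14,557.96; interest $116.46 → $14,674.42; payment $3,115.88; balance $11,558.54
Quarter 2: opening $11,558.54; interest $92.47 → $11,651.01; payment $3,115.88; balance $8,535.13
Quarter 3: opening $8,535.13; interest $68.28 → $8,603.41; payment $3,115.88; balance $5,487.53
Quarter 4: opening $5,487.53; interest $43.90 → $5,531.43; payment $3,115.88; balance $2,415.55
Quarter 5: opening $2,415.55; interest $19.32 → $2,434.87; payment $2,434.87; balance $0.00
Balance reaches $0.00 in quarter 5.

5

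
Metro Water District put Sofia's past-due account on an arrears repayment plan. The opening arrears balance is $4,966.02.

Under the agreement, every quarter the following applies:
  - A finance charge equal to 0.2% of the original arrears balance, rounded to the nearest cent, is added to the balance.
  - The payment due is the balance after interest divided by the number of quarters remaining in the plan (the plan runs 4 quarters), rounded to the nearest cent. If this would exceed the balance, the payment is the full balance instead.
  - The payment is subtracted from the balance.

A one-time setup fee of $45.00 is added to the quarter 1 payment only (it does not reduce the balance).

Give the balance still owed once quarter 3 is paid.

$1,252.26

Quarter 1: opening $4,966.02; interest $9.93 → $4,975.95; payment $1,243.99 (+ $45.00 fee); balance $3,731.96
Quarter 2: opening $3,731.96; interest $9.93 → $3,741.89; payment $1,247.30; balance $2,494.59
Quarter 3: opening $2,494.59; interest $9.93 → $2,504.52; payment $1,252.26; balance $1,252.26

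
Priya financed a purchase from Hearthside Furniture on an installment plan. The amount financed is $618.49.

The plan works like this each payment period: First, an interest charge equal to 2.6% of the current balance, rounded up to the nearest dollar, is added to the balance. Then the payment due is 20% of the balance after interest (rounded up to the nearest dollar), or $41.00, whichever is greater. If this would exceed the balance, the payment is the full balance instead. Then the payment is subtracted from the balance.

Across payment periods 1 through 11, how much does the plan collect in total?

$698.49

Payment period 1: opening $618.49; interest $17.00 → $635.49; payment $128.00; balance $507.49
Payment period 2: opening $507.49; interest $14.00 → $521.49; payment $105.00; balance $416.49
Payment period 3: opening $416.49; interest $11.00 → $427.49; payment $86.00; balance $341.49
Payment period 4: opening $341.49; interest $9.00 → $350.49; payment $71.00; balance $279.49
Payment period 5: opening $279.49; interest $8.00 → $287.49; payment $58.00; balance $229.49
Payment period 6: opening $229.49; interest $6.00 → $235.49; payment $48.00; balance $187.49
Payment period 7: opening $187.49; interest $5.00 → $192.49; payment $41.00; balance $151.49
Payment period 8: opening $151.49; interest $4.00 → $155.49; payment $41.00; balance $114.49
Payment period 9: opening $114.49; interest $3.00 → $117.49; payment $41.00; balance $76.49
Payment period 10: opening $76.49; interest $2.00 → $78.49; payment $41.00; balance $37.49
Payment period 11: opening $37.49; interest $1.00 → $38.49; payment $38.49; balance $0.00
Total paid: $698.49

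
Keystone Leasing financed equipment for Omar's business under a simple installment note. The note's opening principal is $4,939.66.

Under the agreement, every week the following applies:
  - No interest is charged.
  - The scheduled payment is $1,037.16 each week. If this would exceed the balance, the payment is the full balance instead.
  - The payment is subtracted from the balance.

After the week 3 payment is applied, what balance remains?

Week 1: opening $4,939.66; payment $1,037.16; balance $3,902.50
Week 2: opening $3,902.50; payment $1,037.16; balance $2,865.34
Week 3: opening $2,865.34; payment $1,037.16; balance $1,828.18

$1,828.18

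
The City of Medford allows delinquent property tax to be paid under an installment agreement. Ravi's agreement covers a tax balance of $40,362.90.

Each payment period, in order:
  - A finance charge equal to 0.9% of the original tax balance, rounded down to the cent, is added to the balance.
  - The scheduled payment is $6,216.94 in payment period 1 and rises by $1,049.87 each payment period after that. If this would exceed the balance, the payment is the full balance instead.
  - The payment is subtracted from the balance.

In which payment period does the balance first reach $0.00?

6

Payment period 1: $40,362.90 +$363.26 interest = $40,726.16; pay $6,216.94 → $34,509.22
Payment period 2: $34,509.22 +$363.26 interest = $34,872.48; pay $7,266.81 → $27,605.67
Payment period 3: $27,605.67 +$363.26 interest = $27,968.93; pay $8,316.68 → $19,652.25
Payment period 4: $19,652.25 +$363.26 interest = $20,015.51; pay $9,366.55 → $10,648.96
Payment period 5: $10,648.96 +$363.26 interest = $11,012.22; pay $10,416.42 → $595.80
Payment period 6: $595.80 +$363.26 interest = $959.06; pay $959.06 → $0.00
Balance reaches $0.00 in payment period 6.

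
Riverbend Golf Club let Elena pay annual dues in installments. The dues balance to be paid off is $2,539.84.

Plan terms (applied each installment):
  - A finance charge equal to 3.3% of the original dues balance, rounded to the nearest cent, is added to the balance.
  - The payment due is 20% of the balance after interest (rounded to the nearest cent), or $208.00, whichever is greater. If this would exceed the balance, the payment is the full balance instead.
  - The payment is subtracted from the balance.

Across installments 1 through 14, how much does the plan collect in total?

$3,713.18

Installment 1: $2,539.84 +$83.81 interest = $2,623.65; pay $524.73 → $2,098.92
Installment 2: $2,098.92 +$83.81 interest = $2,182.73; pay $436.55 → $1,746.18
Installment 3: $1,746.18 +$83.81 interest = $1,829.99; pay $366.00 → $1,463.99
Installment 4: $1,463.99 +$83.81 interest = $1,547.80; pay $309.56 → $1,238.24
Installment 5: $1,238.24 +$83.81 interest = $1,322.05; pay $264.41 → $1,057.64
Installment 6: $1,057.64 +$83.81 interest = $1,141.45; pay $228.29 → $913.16
Installment 7: $913.16 +$83.81 interest = $996.97; pay $208.00 → $788.97
Installment 8: $788.97 +$83.81 interest = $872.78; pay $208.00 → $664.78
Installment 9: $664.78 +$83.81 interest = $748.59; pay $208.00 → $540.59
Installment 10: $540.59 +$83.81 interest = $624.40; pay $208.00 → $416.40
Installment 11: $416.40 +$83.81 interest = $500.21; pay $208.00 → $292.21
Installment 12: $292.21 +$83.81 interest = $376.02; pay $208.00 → $168.02
Installment 13: $168.02 +$83.81 interest = $251.83; pay $208.00 → $43.83
Installment 14: $43.83 +$83.81 interest = $127.64; pay $127.64 → $0.00
Total paid: $3,713.18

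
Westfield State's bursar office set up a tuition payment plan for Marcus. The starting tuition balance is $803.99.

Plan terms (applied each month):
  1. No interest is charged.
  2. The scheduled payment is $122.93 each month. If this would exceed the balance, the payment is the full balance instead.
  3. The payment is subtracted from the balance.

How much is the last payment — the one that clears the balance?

$66.41

# | Opening | Payment | End bal
1 | $803.99 | $122.93 | $681.06
2 | $681.06 | $122.93 | $558.13
3 | $558.13 | $122.93 | $435.20
4 | $435.20 | $122.93 | $312.27
5 | $312.27 | $122.93 | $189.34
6 | $189.34 | $122.93 | $66.41
7 | $66.41 | $66.41 | $0.00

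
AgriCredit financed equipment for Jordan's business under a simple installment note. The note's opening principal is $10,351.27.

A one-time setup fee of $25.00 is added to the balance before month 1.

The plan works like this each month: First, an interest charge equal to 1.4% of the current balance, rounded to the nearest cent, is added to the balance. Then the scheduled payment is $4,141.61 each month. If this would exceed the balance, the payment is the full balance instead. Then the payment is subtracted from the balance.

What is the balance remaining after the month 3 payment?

Month 1: opening $10,376.27; interest $145.27 → $10,521.54; payment $4,141.61; balance $6,379.93
Month 2: opening $6,379.93; interest $89.32 → $6,469.25; payment $4,141.61; balance $2,327.64
Month 3: opening $2,327.64; interest $32.59 → $2,360.23; payment $2,360.23; balance $0.00

$0.00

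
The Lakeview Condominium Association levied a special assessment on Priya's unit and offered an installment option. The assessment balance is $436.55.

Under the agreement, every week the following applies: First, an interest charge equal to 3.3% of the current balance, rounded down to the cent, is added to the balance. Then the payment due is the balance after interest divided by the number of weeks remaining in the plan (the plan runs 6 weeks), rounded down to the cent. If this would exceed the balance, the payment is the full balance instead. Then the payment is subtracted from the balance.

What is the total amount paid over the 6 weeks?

$489.80

# | Opening | Interest | Payment | End bal
1 | $436.55 | $14.40 | $75.15 | $375.80
2 | $375.80 | $12.40 | $77.64 | $310.56
3 | $310.56 | $10.24 | $80.20 | $240.60
4 | $240.60 | $7.93 | $82.84 | $165.69
5 | $165.69 | $5.46 | $85.57 | $85.58
6 | $85.58 | $2.82 | $88.40 | $0.00
Total paid: $489.80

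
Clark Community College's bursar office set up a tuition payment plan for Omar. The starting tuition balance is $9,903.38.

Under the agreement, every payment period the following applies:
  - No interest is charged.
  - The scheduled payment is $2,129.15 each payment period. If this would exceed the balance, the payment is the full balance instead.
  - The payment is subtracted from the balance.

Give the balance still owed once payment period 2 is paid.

$5,645.08

# | Opening | Payment | End bal
1 | $9,903.38 | $2,129.15 | $7,774.23
2 | $7,774.23 | $2,129.15 | $5,645.08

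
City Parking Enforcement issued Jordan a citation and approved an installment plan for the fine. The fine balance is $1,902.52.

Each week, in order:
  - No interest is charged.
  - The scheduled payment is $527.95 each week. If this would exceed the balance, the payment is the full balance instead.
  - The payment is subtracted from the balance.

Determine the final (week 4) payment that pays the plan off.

Week 1: opening $1,902.52; payment $527.95; balance $1,374.57
Week 2: opening $1,374.57; payment $527.95; balance $846.62
Week 3: opening $846.62; payment $527.95; balance $318.67
Week 4: opening $318.67; payment $318.67; balance $0.00

$318.67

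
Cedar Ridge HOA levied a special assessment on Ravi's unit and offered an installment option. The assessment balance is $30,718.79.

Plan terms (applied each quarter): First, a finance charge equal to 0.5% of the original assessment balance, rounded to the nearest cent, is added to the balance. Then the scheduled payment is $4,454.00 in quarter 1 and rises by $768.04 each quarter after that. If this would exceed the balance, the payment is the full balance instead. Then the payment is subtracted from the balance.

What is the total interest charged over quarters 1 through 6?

# | Opening | Interest | Payment | End bal
1 | $30,718.79 | $153.59 | $4,454.00 | $26,418.38
2 | $26,418.38 | $153.59 | $5,222.04 | $21,349.93
3 | $21,349.93 | $153.59 | $5,990.08 | $15,513.44
4 | $15,513.44 | $153.59 | $6,758.12 | $8,908.91
5 | $8,908.91 | $153.59 | $7,526.16 | $1,536.34
6 | $1,536.34 | $153.59 | $1,689.93 | $0.00
Total interest: $153.59 + $153.59 + $153.59 + $153.59 + $153.59 + $153.59 = $921.54

$921.54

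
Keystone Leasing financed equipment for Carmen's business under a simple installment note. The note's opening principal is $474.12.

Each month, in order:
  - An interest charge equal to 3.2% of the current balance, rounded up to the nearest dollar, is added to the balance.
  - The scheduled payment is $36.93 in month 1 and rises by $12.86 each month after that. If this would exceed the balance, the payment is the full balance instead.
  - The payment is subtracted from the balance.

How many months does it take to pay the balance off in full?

Month 1: $474.12 +$16.00 interest = $490.12; pay $36.93 → $453.19
Month 2: $453.19 +$15.00 interest = $468.19; pay $49.79 → $418.40
Month 3: $418.40 +$14.00 interest = $432.40; pay $62.65 → $369.75
Month 4: $369.75 +$12.00 interest = $381.75; pay $75.51 → $306.24
Month 5: $306.24 +$10.00 interest = $316.24; pay $88.37 → $227.87
Month 6: $227.87 +$8.00 interest = $235.87; pay $101.23 → $134.64
Month 7: $134.64 +$5.00 interest = $139.64; pay $114.09 → $25.55
Month 8: $25.55 +$1.00 interest = $26.55; pay $26.55 → $0.00
Balance reaches $0.00 in month 8.

8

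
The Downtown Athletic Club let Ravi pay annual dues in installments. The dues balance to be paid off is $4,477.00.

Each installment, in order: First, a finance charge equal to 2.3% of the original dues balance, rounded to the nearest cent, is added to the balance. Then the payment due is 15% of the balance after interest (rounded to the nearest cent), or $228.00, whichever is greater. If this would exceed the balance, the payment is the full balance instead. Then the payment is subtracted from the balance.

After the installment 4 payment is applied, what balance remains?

Installment 1: opening $4,477.00; interest $102.97 → $4,579.97; payment $687.00; balance $3,892.97
Installment 2: opening $3,892.97; interest $102.97 → $3,995.94; payment $599.39; balance $3,396.55
Installment 3: opening $3,396.55; interest $102.97 → $3,499.52; payment $524.93; balance $2,974.59
Installment 4: opening $2,974.59; interest $102.97 → $3,077.56; payment $461.63; balance $2,615.93

$2,615.93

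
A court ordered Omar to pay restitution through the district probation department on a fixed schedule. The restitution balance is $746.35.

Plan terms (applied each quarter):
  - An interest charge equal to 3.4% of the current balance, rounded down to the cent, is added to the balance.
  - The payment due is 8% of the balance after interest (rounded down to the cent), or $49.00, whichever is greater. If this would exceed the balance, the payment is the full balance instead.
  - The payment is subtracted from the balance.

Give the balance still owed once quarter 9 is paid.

$458.38

Quarter 1: $746.35 +$25.37 interest = $771.72; pay $61.73 → $709.99
Quarter 2: $709.99 +$24.13 interest = $734.12; pay $58.72 → $675.40
Quarter 3: $675.40 +$22.96 interest = $698.36; pay $55.86 → $642.50
Quarter 4: $642.50 +$21.84 interest = $664.34; pay $53.14 → $611.20
Quarter 5: $611.20 +$20.78 interest = $631.98; pay $50.55 → $581.43
Quarter 6: $581.43 +$19.76 interest = $601.19; pay $49.00 → $552.19
Quarter 7: $552.19 +$18.77 interest = $570.96; pay $49.00 → $521.96
Quarter 8: $521.96 +$17.74 interest = $539.70; pay $49.00 → $490.70
Quarter 9: $490.70 +$16.68 interest = $507.38; pay $49.00 → $458.38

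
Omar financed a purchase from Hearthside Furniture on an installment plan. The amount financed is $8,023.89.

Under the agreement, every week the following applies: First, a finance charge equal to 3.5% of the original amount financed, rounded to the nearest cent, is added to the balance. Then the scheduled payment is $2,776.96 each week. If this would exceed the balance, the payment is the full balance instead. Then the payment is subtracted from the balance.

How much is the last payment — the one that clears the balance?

Week 1: opening $8,023.89; interest $280.84 → $8,304.73; payment $2,776.96; balance $5,527.77
Week 2: opening $5,527.77; interest $280.84 → $5,808.61; payment $2,776.96; balance $3,031.65
Week 3: opening $3,031.65; interest $280.84 → $3,312.49; payment $2,776.96; balance $535.53
Week 4: opening $535.53; interest $280.84 → $816.37; payment $816.37; balance $0.00

$816.37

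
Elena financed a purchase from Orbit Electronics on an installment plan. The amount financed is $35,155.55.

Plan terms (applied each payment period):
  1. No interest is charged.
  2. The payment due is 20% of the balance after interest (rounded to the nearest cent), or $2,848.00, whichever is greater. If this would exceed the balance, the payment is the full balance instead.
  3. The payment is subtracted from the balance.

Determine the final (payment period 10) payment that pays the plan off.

$127.77

Payment period 1: $35,155.55 − $7,031.11 → $28,124.44
Payment period 2: $28,124.44 − $5,624.89 → $22,499.55
Payment period 3: $22,499.55 − $4,499.91 → $17,999.64
Payment period 4: $17,999.64 − $3,599.93 → $14,399.71
Payment period 5: $14,399.71 − $2,879.94 → $11,519.77
Payment period 6: $11,519.77 − $2,848.00 → $8,671.77
Payment period 7: $8,671.77 − $2,848.00 → $5,823.77
Payment period 8: $5,823.77 − $2,848.00 → $2,975.77
Payment period 9: $2,975.77 − $2,848.00 → $127.77
Payment period 10: $127.77 − $127.77 → $0.00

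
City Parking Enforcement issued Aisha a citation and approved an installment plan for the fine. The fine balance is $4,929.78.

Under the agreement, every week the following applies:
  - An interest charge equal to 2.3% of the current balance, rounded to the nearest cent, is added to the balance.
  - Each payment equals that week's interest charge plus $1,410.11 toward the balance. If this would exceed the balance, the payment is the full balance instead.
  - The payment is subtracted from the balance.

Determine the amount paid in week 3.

# | Opening | Interest | Payment | End bal
1 | $4,929.78 | $113.38 | $1,523.49 | $3,519.67
2 | $3,519.67 | $80.95 | $1,491.06 | $2,109.56
3 | $2,109.56 | $48.52 | $1,458.63 | $699.45

$1,458.63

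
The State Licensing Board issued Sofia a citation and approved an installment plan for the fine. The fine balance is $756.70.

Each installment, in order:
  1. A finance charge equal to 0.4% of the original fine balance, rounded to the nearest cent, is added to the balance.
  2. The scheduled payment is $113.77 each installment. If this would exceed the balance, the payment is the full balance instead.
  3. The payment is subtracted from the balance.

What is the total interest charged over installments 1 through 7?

Installment 1: $756.70 +$3.03 interest = $759.73; pay $113.77 → $645.96
Installment 2: $645.96 +$3.03 interest = $648.99; pay $113.77 → $535.22
Installment 3: $535.22 +$3.03 interest = $538.25; pay $113.77 → $424.48
Installment 4: $424.48 +$3.03 interest = $427.51; pay $113.77 → $313.74
Installment 5: $313.74 +$3.03 interest = $316.77; pay $113.77 → $203.00
Installment 6: $203.00 +$3.03 interest = $206.03; pay $113.77 → $92.26
Installment 7: $92.26 +$3.03 interest = $95.29; pay $95.29 → $0.00
Total interest: $3.03 + $3.03 + $3.03 + $3.03 + $3.03 + $3.03 + $3.03 = $21.21

$21.21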